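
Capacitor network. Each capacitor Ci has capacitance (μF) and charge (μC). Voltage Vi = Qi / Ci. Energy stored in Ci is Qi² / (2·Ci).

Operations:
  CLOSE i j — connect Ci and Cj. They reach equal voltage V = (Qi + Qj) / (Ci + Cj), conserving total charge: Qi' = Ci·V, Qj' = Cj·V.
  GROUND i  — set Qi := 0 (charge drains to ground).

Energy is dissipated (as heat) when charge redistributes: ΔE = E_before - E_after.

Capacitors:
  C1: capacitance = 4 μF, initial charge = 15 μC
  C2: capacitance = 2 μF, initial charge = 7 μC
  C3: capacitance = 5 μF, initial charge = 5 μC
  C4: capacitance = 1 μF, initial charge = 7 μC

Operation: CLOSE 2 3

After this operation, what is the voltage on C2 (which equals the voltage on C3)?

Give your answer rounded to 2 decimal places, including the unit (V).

Initial: C1(4μF, Q=15μC, V=3.75V), C2(2μF, Q=7μC, V=3.50V), C3(5μF, Q=5μC, V=1.00V), C4(1μF, Q=7μC, V=7.00V)
Op 1: CLOSE 2-3: Q_total=12.00, C_total=7.00, V=1.71; Q2=3.43, Q3=8.57; dissipated=4.464

Answer: 1.71 V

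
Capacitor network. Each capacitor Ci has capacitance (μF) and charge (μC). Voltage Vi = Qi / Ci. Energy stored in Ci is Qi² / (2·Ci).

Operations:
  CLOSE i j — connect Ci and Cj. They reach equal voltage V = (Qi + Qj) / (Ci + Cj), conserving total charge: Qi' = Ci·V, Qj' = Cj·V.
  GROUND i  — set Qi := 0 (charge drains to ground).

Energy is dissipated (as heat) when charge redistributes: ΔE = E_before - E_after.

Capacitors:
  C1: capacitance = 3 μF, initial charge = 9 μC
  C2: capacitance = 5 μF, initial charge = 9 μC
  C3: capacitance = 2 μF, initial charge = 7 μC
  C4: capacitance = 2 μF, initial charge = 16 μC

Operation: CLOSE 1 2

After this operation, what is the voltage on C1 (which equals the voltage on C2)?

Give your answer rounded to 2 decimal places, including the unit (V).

Initial: C1(3μF, Q=9μC, V=3.00V), C2(5μF, Q=9μC, V=1.80V), C3(2μF, Q=7μC, V=3.50V), C4(2μF, Q=16μC, V=8.00V)
Op 1: CLOSE 1-2: Q_total=18.00, C_total=8.00, V=2.25; Q1=6.75, Q2=11.25; dissipated=1.350

Answer: 2.25 V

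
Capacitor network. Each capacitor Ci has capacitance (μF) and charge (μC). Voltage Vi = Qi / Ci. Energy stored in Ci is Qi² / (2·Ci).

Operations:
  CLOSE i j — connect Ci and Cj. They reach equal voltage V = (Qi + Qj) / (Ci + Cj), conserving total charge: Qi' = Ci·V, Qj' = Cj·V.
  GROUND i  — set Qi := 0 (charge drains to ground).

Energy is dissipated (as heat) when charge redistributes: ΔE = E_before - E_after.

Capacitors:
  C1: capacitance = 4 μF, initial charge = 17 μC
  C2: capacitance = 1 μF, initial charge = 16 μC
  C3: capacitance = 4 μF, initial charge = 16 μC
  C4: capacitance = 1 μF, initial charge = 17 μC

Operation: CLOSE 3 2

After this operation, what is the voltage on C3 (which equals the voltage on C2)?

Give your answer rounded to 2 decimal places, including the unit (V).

Answer: 6.40 V

Derivation:
Initial: C1(4μF, Q=17μC, V=4.25V), C2(1μF, Q=16μC, V=16.00V), C3(4μF, Q=16μC, V=4.00V), C4(1μF, Q=17μC, V=17.00V)
Op 1: CLOSE 3-2: Q_total=32.00, C_total=5.00, V=6.40; Q3=25.60, Q2=6.40; dissipated=57.600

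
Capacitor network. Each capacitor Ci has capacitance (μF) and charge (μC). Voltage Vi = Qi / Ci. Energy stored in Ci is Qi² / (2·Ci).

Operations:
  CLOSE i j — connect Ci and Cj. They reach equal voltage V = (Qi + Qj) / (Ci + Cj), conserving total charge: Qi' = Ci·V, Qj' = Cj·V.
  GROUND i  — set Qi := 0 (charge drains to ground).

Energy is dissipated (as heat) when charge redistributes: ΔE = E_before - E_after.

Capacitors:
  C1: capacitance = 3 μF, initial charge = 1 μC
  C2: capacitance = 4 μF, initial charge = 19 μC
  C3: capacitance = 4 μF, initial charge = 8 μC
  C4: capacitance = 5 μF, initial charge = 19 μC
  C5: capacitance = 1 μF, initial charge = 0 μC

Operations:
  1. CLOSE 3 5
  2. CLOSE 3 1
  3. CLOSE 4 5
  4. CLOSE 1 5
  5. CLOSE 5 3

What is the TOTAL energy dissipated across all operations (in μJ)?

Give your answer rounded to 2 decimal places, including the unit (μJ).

Initial: C1(3μF, Q=1μC, V=0.33V), C2(4μF, Q=19μC, V=4.75V), C3(4μF, Q=8μC, V=2.00V), C4(5μF, Q=19μC, V=3.80V), C5(1μF, Q=0μC, V=0.00V)
Op 1: CLOSE 3-5: Q_total=8.00, C_total=5.00, V=1.60; Q3=6.40, Q5=1.60; dissipated=1.600
Op 2: CLOSE 3-1: Q_total=7.40, C_total=7.00, V=1.06; Q3=4.23, Q1=3.17; dissipated=1.375
Op 3: CLOSE 4-5: Q_total=20.60, C_total=6.00, V=3.43; Q4=17.17, Q5=3.43; dissipated=2.017
Op 4: CLOSE 1-5: Q_total=6.60, C_total=4.00, V=1.65; Q1=4.95, Q5=1.65; dissipated=2.117
Op 5: CLOSE 5-3: Q_total=5.88, C_total=5.00, V=1.18; Q5=1.18, Q3=4.70; dissipated=0.141
Total dissipated: 7.250 μJ

Answer: 7.25 μJ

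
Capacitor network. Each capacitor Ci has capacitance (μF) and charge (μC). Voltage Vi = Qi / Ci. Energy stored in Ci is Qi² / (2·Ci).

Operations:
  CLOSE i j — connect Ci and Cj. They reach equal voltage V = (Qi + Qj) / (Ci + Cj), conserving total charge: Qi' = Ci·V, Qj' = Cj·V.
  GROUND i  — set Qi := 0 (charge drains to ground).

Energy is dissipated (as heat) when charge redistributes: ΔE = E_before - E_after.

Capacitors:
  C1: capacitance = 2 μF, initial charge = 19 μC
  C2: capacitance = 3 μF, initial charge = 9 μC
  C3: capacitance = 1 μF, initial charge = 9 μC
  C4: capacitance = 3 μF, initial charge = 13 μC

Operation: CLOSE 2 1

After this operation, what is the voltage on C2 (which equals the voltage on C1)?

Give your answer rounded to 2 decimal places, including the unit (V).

Initial: C1(2μF, Q=19μC, V=9.50V), C2(3μF, Q=9μC, V=3.00V), C3(1μF, Q=9μC, V=9.00V), C4(3μF, Q=13μC, V=4.33V)
Op 1: CLOSE 2-1: Q_total=28.00, C_total=5.00, V=5.60; Q2=16.80, Q1=11.20; dissipated=25.350

Answer: 5.60 V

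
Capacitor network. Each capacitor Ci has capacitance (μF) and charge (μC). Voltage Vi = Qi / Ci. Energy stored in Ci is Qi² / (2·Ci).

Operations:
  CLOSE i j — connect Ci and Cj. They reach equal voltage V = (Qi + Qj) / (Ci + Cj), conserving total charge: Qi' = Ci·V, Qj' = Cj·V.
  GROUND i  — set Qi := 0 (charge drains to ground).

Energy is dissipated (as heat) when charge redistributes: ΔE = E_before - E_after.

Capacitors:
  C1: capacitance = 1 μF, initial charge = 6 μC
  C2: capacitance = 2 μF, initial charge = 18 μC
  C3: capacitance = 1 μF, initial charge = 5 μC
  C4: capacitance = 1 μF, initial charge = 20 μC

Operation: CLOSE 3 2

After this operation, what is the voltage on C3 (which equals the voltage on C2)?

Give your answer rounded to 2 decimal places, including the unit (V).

Initial: C1(1μF, Q=6μC, V=6.00V), C2(2μF, Q=18μC, V=9.00V), C3(1μF, Q=5μC, V=5.00V), C4(1μF, Q=20μC, V=20.00V)
Op 1: CLOSE 3-2: Q_total=23.00, C_total=3.00, V=7.67; Q3=7.67, Q2=15.33; dissipated=5.333

Answer: 7.67 V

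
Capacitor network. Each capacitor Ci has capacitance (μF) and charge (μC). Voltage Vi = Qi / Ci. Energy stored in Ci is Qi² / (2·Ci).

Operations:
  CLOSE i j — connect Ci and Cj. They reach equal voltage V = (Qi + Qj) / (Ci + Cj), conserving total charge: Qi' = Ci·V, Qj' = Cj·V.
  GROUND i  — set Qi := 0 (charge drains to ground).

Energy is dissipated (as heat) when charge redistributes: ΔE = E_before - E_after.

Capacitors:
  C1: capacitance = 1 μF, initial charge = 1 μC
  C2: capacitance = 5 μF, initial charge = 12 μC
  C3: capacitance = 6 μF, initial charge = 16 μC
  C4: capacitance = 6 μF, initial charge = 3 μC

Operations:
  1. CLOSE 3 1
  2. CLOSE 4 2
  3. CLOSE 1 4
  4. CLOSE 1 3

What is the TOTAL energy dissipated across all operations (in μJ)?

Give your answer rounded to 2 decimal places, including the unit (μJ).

Answer: 6.96 μJ

Derivation:
Initial: C1(1μF, Q=1μC, V=1.00V), C2(5μF, Q=12μC, V=2.40V), C3(6μF, Q=16μC, V=2.67V), C4(6μF, Q=3μC, V=0.50V)
Op 1: CLOSE 3-1: Q_total=17.00, C_total=7.00, V=2.43; Q3=14.57, Q1=2.43; dissipated=1.190
Op 2: CLOSE 4-2: Q_total=15.00, C_total=11.00, V=1.36; Q4=8.18, Q2=6.82; dissipated=4.923
Op 3: CLOSE 1-4: Q_total=10.61, C_total=7.00, V=1.52; Q1=1.52, Q4=9.09; dissipated=0.486
Op 4: CLOSE 1-3: Q_total=16.09, C_total=7.00, V=2.30; Q1=2.30, Q3=13.79; dissipated=0.357
Total dissipated: 6.956 μJ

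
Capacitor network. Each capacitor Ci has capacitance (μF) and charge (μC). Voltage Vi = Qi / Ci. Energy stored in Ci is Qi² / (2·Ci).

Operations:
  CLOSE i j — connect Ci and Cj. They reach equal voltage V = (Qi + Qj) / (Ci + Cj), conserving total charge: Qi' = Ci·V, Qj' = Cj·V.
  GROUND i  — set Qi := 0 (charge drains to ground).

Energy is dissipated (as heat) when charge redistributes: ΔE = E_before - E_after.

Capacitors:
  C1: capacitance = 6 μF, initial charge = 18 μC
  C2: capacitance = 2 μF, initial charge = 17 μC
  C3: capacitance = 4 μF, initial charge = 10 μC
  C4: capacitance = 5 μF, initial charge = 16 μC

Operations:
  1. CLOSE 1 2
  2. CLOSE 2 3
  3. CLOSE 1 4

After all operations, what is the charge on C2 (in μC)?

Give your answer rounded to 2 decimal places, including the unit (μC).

Initial: C1(6μF, Q=18μC, V=3.00V), C2(2μF, Q=17μC, V=8.50V), C3(4μF, Q=10μC, V=2.50V), C4(5μF, Q=16μC, V=3.20V)
Op 1: CLOSE 1-2: Q_total=35.00, C_total=8.00, V=4.38; Q1=26.25, Q2=8.75; dissipated=22.688
Op 2: CLOSE 2-3: Q_total=18.75, C_total=6.00, V=3.12; Q2=6.25, Q3=12.50; dissipated=2.344
Op 3: CLOSE 1-4: Q_total=42.25, C_total=11.00, V=3.84; Q1=23.05, Q4=19.20; dissipated=1.883
Final charges: Q1=23.05, Q2=6.25, Q3=12.50, Q4=19.20

Answer: 6.25 μC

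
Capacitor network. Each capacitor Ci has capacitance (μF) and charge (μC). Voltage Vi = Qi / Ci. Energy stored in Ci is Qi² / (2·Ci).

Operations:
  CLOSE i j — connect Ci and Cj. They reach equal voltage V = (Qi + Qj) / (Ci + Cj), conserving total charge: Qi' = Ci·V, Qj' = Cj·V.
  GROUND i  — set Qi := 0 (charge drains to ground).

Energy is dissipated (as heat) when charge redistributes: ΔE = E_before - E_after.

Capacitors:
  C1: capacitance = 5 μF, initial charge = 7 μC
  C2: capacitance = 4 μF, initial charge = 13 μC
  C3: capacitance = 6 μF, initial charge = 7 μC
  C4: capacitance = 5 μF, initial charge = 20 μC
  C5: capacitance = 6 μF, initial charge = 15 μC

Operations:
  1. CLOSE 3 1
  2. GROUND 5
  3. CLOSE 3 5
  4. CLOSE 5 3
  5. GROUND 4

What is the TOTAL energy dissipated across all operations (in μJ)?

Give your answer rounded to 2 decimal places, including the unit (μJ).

Answer: 61.25 μJ

Derivation:
Initial: C1(5μF, Q=7μC, V=1.40V), C2(4μF, Q=13μC, V=3.25V), C3(6μF, Q=7μC, V=1.17V), C4(5μF, Q=20μC, V=4.00V), C5(6μF, Q=15μC, V=2.50V)
Op 1: CLOSE 3-1: Q_total=14.00, C_total=11.00, V=1.27; Q3=7.64, Q1=6.36; dissipated=0.074
Op 2: GROUND 5: Q5=0; energy lost=18.750
Op 3: CLOSE 3-5: Q_total=7.64, C_total=12.00, V=0.64; Q3=3.82, Q5=3.82; dissipated=2.430
Op 4: CLOSE 5-3: Q_total=7.64, C_total=12.00, V=0.64; Q5=3.82, Q3=3.82; dissipated=0.000
Op 5: GROUND 4: Q4=0; energy lost=40.000
Total dissipated: 61.254 μJ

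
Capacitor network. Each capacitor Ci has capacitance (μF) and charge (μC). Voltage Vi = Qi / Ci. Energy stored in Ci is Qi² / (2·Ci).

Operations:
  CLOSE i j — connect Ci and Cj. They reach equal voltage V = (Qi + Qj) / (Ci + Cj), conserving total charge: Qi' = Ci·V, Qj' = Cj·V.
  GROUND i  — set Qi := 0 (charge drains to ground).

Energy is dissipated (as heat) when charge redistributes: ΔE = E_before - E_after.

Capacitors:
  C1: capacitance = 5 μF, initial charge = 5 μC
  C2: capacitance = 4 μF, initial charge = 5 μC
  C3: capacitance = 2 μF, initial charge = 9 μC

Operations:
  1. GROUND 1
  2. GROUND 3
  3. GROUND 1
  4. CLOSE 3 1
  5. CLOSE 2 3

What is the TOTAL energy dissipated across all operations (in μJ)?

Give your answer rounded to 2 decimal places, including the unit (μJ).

Answer: 23.79 μJ

Derivation:
Initial: C1(5μF, Q=5μC, V=1.00V), C2(4μF, Q=5μC, V=1.25V), C3(2μF, Q=9μC, V=4.50V)
Op 1: GROUND 1: Q1=0; energy lost=2.500
Op 2: GROUND 3: Q3=0; energy lost=20.250
Op 3: GROUND 1: Q1=0; energy lost=0.000
Op 4: CLOSE 3-1: Q_total=0.00, C_total=7.00, V=0.00; Q3=0.00, Q1=0.00; dissipated=0.000
Op 5: CLOSE 2-3: Q_total=5.00, C_total=6.00, V=0.83; Q2=3.33, Q3=1.67; dissipated=1.042
Total dissipated: 23.792 μJ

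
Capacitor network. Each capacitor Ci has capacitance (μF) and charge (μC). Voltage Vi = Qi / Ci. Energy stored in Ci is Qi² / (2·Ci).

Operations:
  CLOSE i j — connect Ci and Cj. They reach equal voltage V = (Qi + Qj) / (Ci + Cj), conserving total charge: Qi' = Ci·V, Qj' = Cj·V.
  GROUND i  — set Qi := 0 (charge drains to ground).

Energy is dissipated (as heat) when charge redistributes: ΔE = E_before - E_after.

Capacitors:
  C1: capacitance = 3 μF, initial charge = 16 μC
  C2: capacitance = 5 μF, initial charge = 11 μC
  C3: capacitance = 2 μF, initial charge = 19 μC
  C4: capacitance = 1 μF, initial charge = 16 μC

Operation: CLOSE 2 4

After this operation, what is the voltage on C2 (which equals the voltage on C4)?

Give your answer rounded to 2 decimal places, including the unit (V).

Answer: 4.50 V

Derivation:
Initial: C1(3μF, Q=16μC, V=5.33V), C2(5μF, Q=11μC, V=2.20V), C3(2μF, Q=19μC, V=9.50V), C4(1μF, Q=16μC, V=16.00V)
Op 1: CLOSE 2-4: Q_total=27.00, C_total=6.00, V=4.50; Q2=22.50, Q4=4.50; dissipated=79.350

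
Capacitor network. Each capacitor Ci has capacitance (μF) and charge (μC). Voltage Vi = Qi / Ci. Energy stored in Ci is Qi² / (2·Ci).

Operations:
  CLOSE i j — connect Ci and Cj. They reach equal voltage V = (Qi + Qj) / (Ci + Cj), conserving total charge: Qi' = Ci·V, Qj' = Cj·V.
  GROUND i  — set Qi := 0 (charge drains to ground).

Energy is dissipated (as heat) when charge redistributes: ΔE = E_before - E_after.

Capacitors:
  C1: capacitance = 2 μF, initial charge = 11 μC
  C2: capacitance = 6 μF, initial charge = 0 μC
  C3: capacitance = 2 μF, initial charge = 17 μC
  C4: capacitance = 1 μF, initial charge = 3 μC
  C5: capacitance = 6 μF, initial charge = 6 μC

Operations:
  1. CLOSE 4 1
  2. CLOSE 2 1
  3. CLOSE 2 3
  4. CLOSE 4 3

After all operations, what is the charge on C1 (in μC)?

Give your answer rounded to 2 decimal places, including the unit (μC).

Initial: C1(2μF, Q=11μC, V=5.50V), C2(6μF, Q=0μC, V=0.00V), C3(2μF, Q=17μC, V=8.50V), C4(1μF, Q=3μC, V=3.00V), C5(6μF, Q=6μC, V=1.00V)
Op 1: CLOSE 4-1: Q_total=14.00, C_total=3.00, V=4.67; Q4=4.67, Q1=9.33; dissipated=2.083
Op 2: CLOSE 2-1: Q_total=9.33, C_total=8.00, V=1.17; Q2=7.00, Q1=2.33; dissipated=16.333
Op 3: CLOSE 2-3: Q_total=24.00, C_total=8.00, V=3.00; Q2=18.00, Q3=6.00; dissipated=40.333
Op 4: CLOSE 4-3: Q_total=10.67, C_total=3.00, V=3.56; Q4=3.56, Q3=7.11; dissipated=0.926
Final charges: Q1=2.33, Q2=18.00, Q3=7.11, Q4=3.56, Q5=6.00

Answer: 2.33 μC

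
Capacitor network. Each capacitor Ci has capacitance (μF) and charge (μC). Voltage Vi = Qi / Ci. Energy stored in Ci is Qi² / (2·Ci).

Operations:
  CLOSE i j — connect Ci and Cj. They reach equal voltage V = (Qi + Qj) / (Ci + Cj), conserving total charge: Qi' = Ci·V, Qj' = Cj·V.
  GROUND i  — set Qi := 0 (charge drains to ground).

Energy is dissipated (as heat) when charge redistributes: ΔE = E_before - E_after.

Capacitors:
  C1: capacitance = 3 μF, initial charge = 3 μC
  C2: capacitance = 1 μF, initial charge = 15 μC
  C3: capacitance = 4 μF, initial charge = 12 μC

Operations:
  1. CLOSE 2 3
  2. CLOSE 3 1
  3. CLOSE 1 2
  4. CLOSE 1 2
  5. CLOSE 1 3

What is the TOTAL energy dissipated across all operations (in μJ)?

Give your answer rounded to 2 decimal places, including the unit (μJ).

Answer: 75.72 μJ

Derivation:
Initial: C1(3μF, Q=3μC, V=1.00V), C2(1μF, Q=15μC, V=15.00V), C3(4μF, Q=12μC, V=3.00V)
Op 1: CLOSE 2-3: Q_total=27.00, C_total=5.00, V=5.40; Q2=5.40, Q3=21.60; dissipated=57.600
Op 2: CLOSE 3-1: Q_total=24.60, C_total=7.00, V=3.51; Q3=14.06, Q1=10.54; dissipated=16.594
Op 3: CLOSE 1-2: Q_total=15.94, C_total=4.00, V=3.99; Q1=11.96, Q2=3.99; dissipated=1.333
Op 4: CLOSE 1-2: Q_total=15.94, C_total=4.00, V=3.99; Q1=11.96, Q2=3.99; dissipated=0.000
Op 5: CLOSE 1-3: Q_total=26.01, C_total=7.00, V=3.72; Q1=11.15, Q3=14.87; dissipated=0.190
Total dissipated: 75.718 μJ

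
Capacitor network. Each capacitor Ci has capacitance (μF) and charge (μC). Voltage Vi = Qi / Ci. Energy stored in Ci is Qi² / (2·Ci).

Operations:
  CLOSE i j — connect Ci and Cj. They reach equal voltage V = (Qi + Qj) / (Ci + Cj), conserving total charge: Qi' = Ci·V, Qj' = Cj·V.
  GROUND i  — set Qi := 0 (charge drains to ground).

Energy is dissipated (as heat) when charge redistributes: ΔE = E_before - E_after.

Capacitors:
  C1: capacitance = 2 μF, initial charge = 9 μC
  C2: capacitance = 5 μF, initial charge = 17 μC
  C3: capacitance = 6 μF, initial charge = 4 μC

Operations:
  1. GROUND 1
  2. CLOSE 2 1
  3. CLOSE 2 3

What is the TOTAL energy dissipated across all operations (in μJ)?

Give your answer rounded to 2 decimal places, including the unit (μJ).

Initial: C1(2μF, Q=9μC, V=4.50V), C2(5μF, Q=17μC, V=3.40V), C3(6μF, Q=4μC, V=0.67V)
Op 1: GROUND 1: Q1=0; energy lost=20.250
Op 2: CLOSE 2-1: Q_total=17.00, C_total=7.00, V=2.43; Q2=12.14, Q1=4.86; dissipated=8.257
Op 3: CLOSE 2-3: Q_total=16.14, C_total=11.00, V=1.47; Q2=7.34, Q3=8.81; dissipated=4.233
Total dissipated: 32.740 μJ

Answer: 32.74 μJ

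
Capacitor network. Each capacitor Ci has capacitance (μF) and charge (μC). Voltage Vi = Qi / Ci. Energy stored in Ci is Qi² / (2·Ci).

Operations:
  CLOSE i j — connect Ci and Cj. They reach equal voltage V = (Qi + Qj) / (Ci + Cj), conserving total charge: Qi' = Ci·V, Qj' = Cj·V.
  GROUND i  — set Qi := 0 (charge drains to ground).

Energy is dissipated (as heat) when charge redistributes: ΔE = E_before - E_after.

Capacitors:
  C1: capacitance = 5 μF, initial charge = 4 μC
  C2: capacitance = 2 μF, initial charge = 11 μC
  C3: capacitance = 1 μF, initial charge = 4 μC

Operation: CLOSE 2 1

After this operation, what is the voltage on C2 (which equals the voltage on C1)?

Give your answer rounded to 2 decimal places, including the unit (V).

Initial: C1(5μF, Q=4μC, V=0.80V), C2(2μF, Q=11μC, V=5.50V), C3(1μF, Q=4μC, V=4.00V)
Op 1: CLOSE 2-1: Q_total=15.00, C_total=7.00, V=2.14; Q2=4.29, Q1=10.71; dissipated=15.779

Answer: 2.14 V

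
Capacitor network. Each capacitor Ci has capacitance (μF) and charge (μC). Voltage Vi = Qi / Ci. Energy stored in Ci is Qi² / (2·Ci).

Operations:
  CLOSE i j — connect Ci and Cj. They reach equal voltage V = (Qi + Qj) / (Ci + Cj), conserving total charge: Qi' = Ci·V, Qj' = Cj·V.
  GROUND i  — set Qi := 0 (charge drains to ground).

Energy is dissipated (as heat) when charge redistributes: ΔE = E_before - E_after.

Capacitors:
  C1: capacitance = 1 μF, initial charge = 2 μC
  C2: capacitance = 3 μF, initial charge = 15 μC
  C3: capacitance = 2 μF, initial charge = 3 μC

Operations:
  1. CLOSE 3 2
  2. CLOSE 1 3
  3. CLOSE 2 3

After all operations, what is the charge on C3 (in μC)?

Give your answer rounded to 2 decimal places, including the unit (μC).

Answer: 6.77 μC

Derivation:
Initial: C1(1μF, Q=2μC, V=2.00V), C2(3μF, Q=15μC, V=5.00V), C3(2μF, Q=3μC, V=1.50V)
Op 1: CLOSE 3-2: Q_total=18.00, C_total=5.00, V=3.60; Q3=7.20, Q2=10.80; dissipated=7.350
Op 2: CLOSE 1-3: Q_total=9.20, C_total=3.00, V=3.07; Q1=3.07, Q3=6.13; dissipated=0.853
Op 3: CLOSE 2-3: Q_total=16.93, C_total=5.00, V=3.39; Q2=10.16, Q3=6.77; dissipated=0.171
Final charges: Q1=3.07, Q2=10.16, Q3=6.77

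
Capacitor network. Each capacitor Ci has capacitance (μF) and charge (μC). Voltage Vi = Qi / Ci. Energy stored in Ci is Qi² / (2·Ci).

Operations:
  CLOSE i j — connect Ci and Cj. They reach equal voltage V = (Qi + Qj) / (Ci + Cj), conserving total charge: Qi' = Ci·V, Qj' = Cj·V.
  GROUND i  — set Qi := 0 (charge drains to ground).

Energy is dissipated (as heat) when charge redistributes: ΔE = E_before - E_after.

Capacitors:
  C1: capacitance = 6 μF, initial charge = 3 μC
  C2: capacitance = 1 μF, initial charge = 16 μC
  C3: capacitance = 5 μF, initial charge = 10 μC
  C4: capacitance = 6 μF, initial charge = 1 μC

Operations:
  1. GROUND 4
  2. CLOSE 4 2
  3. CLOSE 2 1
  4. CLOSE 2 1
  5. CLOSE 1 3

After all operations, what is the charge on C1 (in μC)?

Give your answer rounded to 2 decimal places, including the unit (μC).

Initial: C1(6μF, Q=3μC, V=0.50V), C2(1μF, Q=16μC, V=16.00V), C3(5μF, Q=10μC, V=2.00V), C4(6μF, Q=1μC, V=0.17V)
Op 1: GROUND 4: Q4=0; energy lost=0.083
Op 2: CLOSE 4-2: Q_total=16.00, C_total=7.00, V=2.29; Q4=13.71, Q2=2.29; dissipated=109.714
Op 3: CLOSE 2-1: Q_total=5.29, C_total=7.00, V=0.76; Q2=0.76, Q1=4.53; dissipated=1.367
Op 4: CLOSE 2-1: Q_total=5.29, C_total=7.00, V=0.76; Q2=0.76, Q1=4.53; dissipated=0.000
Op 5: CLOSE 1-3: Q_total=14.53, C_total=11.00, V=1.32; Q1=7.93, Q3=6.60; dissipated=2.113
Final charges: Q1=7.93, Q2=0.76, Q3=6.60, Q4=13.71

Answer: 7.93 μC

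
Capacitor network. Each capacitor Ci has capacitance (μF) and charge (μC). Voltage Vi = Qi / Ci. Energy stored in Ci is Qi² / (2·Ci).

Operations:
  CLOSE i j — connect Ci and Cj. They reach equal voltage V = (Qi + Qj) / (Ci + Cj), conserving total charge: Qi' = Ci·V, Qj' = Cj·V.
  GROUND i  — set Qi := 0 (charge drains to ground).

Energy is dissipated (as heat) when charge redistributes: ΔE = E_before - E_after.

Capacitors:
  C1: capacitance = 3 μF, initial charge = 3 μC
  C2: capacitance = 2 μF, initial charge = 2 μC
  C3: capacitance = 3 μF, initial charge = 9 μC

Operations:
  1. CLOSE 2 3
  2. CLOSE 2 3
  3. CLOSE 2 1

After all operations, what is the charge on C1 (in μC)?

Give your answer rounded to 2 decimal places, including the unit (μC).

Answer: 4.44 μC

Derivation:
Initial: C1(3μF, Q=3μC, V=1.00V), C2(2μF, Q=2μC, V=1.00V), C3(3μF, Q=9μC, V=3.00V)
Op 1: CLOSE 2-3: Q_total=11.00, C_total=5.00, V=2.20; Q2=4.40, Q3=6.60; dissipated=2.400
Op 2: CLOSE 2-3: Q_total=11.00, C_total=5.00, V=2.20; Q2=4.40, Q3=6.60; dissipated=0.000
Op 3: CLOSE 2-1: Q_total=7.40, C_total=5.00, V=1.48; Q2=2.96, Q1=4.44; dissipated=0.864
Final charges: Q1=4.44, Q2=2.96, Q3=6.60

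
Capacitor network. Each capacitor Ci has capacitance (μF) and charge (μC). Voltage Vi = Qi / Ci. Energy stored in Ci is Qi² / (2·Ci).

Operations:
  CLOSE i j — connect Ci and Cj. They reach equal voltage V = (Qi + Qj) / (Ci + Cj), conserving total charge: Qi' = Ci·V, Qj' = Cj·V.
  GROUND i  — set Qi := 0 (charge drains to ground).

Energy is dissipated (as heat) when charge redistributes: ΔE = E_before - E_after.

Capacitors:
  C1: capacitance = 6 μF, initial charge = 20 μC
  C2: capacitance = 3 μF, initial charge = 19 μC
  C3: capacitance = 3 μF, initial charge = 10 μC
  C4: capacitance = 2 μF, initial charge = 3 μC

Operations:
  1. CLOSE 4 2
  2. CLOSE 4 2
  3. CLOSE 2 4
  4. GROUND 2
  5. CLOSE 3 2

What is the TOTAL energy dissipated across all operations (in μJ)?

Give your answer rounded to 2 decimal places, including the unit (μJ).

Answer: 51.39 μJ

Derivation:
Initial: C1(6μF, Q=20μC, V=3.33V), C2(3μF, Q=19μC, V=6.33V), C3(3μF, Q=10μC, V=3.33V), C4(2μF, Q=3μC, V=1.50V)
Op 1: CLOSE 4-2: Q_total=22.00, C_total=5.00, V=4.40; Q4=8.80, Q2=13.20; dissipated=14.017
Op 2: CLOSE 4-2: Q_total=22.00, C_total=5.00, V=4.40; Q4=8.80, Q2=13.20; dissipated=0.000
Op 3: CLOSE 2-4: Q_total=22.00, C_total=5.00, V=4.40; Q2=13.20, Q4=8.80; dissipated=0.000
Op 4: GROUND 2: Q2=0; energy lost=29.040
Op 5: CLOSE 3-2: Q_total=10.00, C_total=6.00, V=1.67; Q3=5.00, Q2=5.00; dissipated=8.333
Total dissipated: 51.390 μJ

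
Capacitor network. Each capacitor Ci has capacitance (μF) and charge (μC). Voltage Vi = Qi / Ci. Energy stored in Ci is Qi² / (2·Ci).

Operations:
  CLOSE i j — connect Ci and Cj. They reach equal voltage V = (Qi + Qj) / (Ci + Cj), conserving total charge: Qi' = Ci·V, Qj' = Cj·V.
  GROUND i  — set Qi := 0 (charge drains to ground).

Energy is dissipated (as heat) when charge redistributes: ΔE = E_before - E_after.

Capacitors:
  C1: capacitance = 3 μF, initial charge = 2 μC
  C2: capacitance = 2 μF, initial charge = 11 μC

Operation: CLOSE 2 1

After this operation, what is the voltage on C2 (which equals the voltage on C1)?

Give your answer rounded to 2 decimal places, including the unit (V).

Initial: C1(3μF, Q=2μC, V=0.67V), C2(2μF, Q=11μC, V=5.50V)
Op 1: CLOSE 2-1: Q_total=13.00, C_total=5.00, V=2.60; Q2=5.20, Q1=7.80; dissipated=14.017

Answer: 2.60 V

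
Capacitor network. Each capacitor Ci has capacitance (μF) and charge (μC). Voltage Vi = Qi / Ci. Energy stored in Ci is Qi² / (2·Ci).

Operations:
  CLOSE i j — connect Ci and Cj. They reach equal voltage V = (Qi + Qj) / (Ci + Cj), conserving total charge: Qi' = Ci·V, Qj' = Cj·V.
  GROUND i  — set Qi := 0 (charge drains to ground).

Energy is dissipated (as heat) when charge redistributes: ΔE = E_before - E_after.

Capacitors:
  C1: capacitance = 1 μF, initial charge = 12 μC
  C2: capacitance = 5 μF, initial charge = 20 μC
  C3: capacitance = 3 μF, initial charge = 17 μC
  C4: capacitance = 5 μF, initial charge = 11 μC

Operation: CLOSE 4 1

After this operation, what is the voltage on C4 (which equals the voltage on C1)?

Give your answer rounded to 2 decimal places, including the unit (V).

Initial: C1(1μF, Q=12μC, V=12.00V), C2(5μF, Q=20μC, V=4.00V), C3(3μF, Q=17μC, V=5.67V), C4(5μF, Q=11μC, V=2.20V)
Op 1: CLOSE 4-1: Q_total=23.00, C_total=6.00, V=3.83; Q4=19.17, Q1=3.83; dissipated=40.017

Answer: 3.83 V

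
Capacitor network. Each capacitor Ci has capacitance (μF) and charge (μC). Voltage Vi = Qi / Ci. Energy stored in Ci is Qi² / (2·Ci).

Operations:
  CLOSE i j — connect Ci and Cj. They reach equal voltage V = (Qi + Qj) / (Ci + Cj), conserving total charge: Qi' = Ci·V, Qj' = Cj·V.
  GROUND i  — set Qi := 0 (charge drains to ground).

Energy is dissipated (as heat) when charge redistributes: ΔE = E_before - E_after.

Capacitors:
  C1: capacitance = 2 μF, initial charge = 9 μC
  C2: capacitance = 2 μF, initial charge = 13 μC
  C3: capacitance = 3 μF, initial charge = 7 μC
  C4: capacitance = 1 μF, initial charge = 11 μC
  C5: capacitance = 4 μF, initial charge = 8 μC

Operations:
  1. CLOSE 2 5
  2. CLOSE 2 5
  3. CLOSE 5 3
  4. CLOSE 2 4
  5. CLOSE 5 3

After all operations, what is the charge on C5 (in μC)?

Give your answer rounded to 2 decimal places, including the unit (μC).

Answer: 12.00 μC

Derivation:
Initial: C1(2μF, Q=9μC, V=4.50V), C2(2μF, Q=13μC, V=6.50V), C3(3μF, Q=7μC, V=2.33V), C4(1μF, Q=11μC, V=11.00V), C5(4μF, Q=8μC, V=2.00V)
Op 1: CLOSE 2-5: Q_total=21.00, C_total=6.00, V=3.50; Q2=7.00, Q5=14.00; dissipated=13.500
Op 2: CLOSE 2-5: Q_total=21.00, C_total=6.00, V=3.50; Q2=7.00, Q5=14.00; dissipated=0.000
Op 3: CLOSE 5-3: Q_total=21.00, C_total=7.00, V=3.00; Q5=12.00, Q3=9.00; dissipated=1.167
Op 4: CLOSE 2-4: Q_total=18.00, C_total=3.00, V=6.00; Q2=12.00, Q4=6.00; dissipated=18.750
Op 5: CLOSE 5-3: Q_total=21.00, C_total=7.00, V=3.00; Q5=12.00, Q3=9.00; dissipated=0.000
Final charges: Q1=9.00, Q2=12.00, Q3=9.00, Q4=6.00, Q5=12.00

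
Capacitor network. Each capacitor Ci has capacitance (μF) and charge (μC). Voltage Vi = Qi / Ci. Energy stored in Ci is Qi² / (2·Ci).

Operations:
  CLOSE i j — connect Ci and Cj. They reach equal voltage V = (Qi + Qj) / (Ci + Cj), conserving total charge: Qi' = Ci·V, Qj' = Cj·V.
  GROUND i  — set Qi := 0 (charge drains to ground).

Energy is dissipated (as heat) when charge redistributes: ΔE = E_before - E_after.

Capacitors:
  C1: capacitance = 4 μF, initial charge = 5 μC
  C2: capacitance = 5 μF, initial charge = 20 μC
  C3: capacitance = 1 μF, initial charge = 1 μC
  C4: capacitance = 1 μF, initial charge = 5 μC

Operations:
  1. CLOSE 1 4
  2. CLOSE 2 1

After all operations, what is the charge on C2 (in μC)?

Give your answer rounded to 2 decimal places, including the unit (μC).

Initial: C1(4μF, Q=5μC, V=1.25V), C2(5μF, Q=20μC, V=4.00V), C3(1μF, Q=1μC, V=1.00V), C4(1μF, Q=5μC, V=5.00V)
Op 1: CLOSE 1-4: Q_total=10.00, C_total=5.00, V=2.00; Q1=8.00, Q4=2.00; dissipated=5.625
Op 2: CLOSE 2-1: Q_total=28.00, C_total=9.00, V=3.11; Q2=15.56, Q1=12.44; dissipated=4.444
Final charges: Q1=12.44, Q2=15.56, Q3=1.00, Q4=2.00

Answer: 15.56 μC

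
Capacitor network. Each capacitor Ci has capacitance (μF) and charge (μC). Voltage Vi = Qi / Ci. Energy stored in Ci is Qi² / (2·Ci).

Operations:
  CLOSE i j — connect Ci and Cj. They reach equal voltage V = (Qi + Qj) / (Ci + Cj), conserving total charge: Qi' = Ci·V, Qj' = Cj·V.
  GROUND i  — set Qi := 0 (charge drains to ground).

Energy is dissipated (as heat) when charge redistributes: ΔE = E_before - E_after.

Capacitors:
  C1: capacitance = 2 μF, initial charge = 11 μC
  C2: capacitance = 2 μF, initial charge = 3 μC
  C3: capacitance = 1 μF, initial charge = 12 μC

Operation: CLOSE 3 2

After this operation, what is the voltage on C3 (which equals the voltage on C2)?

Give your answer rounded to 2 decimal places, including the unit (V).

Answer: 5.00 V

Derivation:
Initial: C1(2μF, Q=11μC, V=5.50V), C2(2μF, Q=3μC, V=1.50V), C3(1μF, Q=12μC, V=12.00V)
Op 1: CLOSE 3-2: Q_total=15.00, C_total=3.00, V=5.00; Q3=5.00, Q2=10.00; dissipated=36.750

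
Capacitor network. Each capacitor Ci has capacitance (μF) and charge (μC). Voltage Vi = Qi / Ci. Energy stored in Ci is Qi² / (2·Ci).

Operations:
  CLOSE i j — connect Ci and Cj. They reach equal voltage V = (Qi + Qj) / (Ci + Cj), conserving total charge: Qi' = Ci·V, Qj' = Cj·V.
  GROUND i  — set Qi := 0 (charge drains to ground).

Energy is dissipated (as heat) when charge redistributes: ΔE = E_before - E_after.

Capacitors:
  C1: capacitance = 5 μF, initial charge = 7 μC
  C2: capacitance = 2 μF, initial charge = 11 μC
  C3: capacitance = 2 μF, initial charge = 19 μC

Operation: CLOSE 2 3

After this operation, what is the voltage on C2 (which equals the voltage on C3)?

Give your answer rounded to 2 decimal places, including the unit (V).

Answer: 7.50 V

Derivation:
Initial: C1(5μF, Q=7μC, V=1.40V), C2(2μF, Q=11μC, V=5.50V), C3(2μF, Q=19μC, V=9.50V)
Op 1: CLOSE 2-3: Q_total=30.00, C_total=4.00, V=7.50; Q2=15.00, Q3=15.00; dissipated=8.000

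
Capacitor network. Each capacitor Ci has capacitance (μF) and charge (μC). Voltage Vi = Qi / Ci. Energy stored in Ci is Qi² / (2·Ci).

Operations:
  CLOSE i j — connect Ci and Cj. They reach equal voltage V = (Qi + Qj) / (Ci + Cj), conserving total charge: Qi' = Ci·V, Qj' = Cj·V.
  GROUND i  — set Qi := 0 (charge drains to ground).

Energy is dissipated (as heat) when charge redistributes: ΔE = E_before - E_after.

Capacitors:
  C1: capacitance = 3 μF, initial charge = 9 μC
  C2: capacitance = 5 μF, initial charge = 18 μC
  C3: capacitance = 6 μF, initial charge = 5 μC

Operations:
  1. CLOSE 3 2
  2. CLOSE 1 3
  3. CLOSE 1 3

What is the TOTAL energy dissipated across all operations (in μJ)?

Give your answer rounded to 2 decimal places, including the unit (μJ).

Initial: C1(3μF, Q=9μC, V=3.00V), C2(5μF, Q=18μC, V=3.60V), C3(6μF, Q=5μC, V=0.83V)
Op 1: CLOSE 3-2: Q_total=23.00, C_total=11.00, V=2.09; Q3=12.55, Q2=10.45; dissipated=10.438
Op 2: CLOSE 1-3: Q_total=21.55, C_total=9.00, V=2.39; Q1=7.18, Q3=14.36; dissipated=0.826
Op 3: CLOSE 1-3: Q_total=21.55, C_total=9.00, V=2.39; Q1=7.18, Q3=14.36; dissipated=0.000
Total dissipated: 11.264 μJ

Answer: 11.26 μJ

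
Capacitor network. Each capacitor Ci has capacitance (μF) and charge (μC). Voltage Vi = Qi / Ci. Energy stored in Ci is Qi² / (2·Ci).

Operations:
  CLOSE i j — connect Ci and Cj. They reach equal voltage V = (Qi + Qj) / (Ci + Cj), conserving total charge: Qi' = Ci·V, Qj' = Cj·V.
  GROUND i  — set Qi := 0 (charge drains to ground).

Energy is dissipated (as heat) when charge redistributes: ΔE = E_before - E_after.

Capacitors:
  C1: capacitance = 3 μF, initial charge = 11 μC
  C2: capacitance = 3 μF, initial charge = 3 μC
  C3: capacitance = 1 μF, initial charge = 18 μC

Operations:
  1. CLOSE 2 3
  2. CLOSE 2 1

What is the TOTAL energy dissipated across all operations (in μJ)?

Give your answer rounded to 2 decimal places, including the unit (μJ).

Answer: 110.26 μJ

Derivation:
Initial: C1(3μF, Q=11μC, V=3.67V), C2(3μF, Q=3μC, V=1.00V), C3(1μF, Q=18μC, V=18.00V)
Op 1: CLOSE 2-3: Q_total=21.00, C_total=4.00, V=5.25; Q2=15.75, Q3=5.25; dissipated=108.375
Op 2: CLOSE 2-1: Q_total=26.75, C_total=6.00, V=4.46; Q2=13.38, Q1=13.38; dissipated=1.880
Total dissipated: 110.255 μJ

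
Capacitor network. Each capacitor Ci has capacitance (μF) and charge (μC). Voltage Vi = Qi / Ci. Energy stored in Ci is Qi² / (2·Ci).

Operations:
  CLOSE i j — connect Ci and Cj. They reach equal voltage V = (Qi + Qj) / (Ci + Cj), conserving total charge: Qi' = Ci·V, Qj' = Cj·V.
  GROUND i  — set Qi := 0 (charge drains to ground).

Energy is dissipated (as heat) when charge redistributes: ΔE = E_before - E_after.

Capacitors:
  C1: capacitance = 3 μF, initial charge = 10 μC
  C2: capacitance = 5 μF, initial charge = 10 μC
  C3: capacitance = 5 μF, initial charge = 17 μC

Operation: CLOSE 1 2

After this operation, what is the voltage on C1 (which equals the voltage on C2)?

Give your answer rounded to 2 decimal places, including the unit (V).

Answer: 2.50 V

Derivation:
Initial: C1(3μF, Q=10μC, V=3.33V), C2(5μF, Q=10μC, V=2.00V), C3(5μF, Q=17μC, V=3.40V)
Op 1: CLOSE 1-2: Q_total=20.00, C_total=8.00, V=2.50; Q1=7.50, Q2=12.50; dissipated=1.667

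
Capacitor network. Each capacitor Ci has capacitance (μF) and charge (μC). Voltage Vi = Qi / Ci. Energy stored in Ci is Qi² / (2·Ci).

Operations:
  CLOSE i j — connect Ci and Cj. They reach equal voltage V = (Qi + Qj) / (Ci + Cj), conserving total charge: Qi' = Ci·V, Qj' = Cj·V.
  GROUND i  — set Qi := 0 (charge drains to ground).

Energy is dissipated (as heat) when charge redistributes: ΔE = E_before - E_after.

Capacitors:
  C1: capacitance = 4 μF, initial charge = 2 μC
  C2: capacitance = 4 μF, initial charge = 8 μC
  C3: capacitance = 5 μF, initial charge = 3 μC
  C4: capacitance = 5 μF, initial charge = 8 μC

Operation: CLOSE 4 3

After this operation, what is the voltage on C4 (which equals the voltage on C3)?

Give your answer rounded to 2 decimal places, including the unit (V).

Initial: C1(4μF, Q=2μC, V=0.50V), C2(4μF, Q=8μC, V=2.00V), C3(5μF, Q=3μC, V=0.60V), C4(5μF, Q=8μC, V=1.60V)
Op 1: CLOSE 4-3: Q_total=11.00, C_total=10.00, V=1.10; Q4=5.50, Q3=5.50; dissipated=1.250

Answer: 1.10 V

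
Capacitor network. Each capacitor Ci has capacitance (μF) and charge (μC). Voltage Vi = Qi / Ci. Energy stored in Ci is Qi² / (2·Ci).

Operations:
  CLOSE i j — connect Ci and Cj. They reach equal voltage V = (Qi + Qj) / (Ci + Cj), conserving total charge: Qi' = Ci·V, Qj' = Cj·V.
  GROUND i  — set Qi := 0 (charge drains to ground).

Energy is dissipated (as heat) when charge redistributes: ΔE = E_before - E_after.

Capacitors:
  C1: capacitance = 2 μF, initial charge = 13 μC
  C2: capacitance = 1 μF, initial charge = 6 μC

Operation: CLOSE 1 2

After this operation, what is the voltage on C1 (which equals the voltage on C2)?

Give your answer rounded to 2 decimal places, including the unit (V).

Initial: C1(2μF, Q=13μC, V=6.50V), C2(1μF, Q=6μC, V=6.00V)
Op 1: CLOSE 1-2: Q_total=19.00, C_total=3.00, V=6.33; Q1=12.67, Q2=6.33; dissipated=0.083

Answer: 6.33 V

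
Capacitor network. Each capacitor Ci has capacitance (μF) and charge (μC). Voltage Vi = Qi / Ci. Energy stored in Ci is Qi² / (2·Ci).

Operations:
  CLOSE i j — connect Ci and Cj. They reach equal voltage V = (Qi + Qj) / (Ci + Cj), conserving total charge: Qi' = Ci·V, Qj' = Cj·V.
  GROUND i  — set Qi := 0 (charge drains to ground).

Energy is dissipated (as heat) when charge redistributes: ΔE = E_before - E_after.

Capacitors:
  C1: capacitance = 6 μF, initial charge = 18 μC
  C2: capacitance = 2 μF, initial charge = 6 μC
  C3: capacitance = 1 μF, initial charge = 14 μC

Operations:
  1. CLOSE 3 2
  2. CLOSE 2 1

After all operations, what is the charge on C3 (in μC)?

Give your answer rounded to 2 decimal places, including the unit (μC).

Answer: 6.67 μC

Derivation:
Initial: C1(6μF, Q=18μC, V=3.00V), C2(2μF, Q=6μC, V=3.00V), C3(1μF, Q=14μC, V=14.00V)
Op 1: CLOSE 3-2: Q_total=20.00, C_total=3.00, V=6.67; Q3=6.67, Q2=13.33; dissipated=40.333
Op 2: CLOSE 2-1: Q_total=31.33, C_total=8.00, V=3.92; Q2=7.83, Q1=23.50; dissipated=10.083
Final charges: Q1=23.50, Q2=7.83, Q3=6.67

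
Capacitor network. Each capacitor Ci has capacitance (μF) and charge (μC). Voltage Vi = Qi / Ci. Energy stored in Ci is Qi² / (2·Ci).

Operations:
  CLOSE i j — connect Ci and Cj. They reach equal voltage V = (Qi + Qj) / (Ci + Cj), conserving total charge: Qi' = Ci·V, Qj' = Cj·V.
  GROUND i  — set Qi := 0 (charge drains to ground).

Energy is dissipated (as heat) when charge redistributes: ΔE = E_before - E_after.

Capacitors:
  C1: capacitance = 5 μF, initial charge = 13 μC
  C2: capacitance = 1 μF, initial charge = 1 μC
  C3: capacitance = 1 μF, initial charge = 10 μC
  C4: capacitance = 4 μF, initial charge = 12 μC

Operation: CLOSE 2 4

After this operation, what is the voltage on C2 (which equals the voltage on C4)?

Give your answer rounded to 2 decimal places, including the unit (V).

Answer: 2.60 V

Derivation:
Initial: C1(5μF, Q=13μC, V=2.60V), C2(1μF, Q=1μC, V=1.00V), C3(1μF, Q=10μC, V=10.00V), C4(4μF, Q=12μC, V=3.00V)
Op 1: CLOSE 2-4: Q_total=13.00, C_total=5.00, V=2.60; Q2=2.60, Q4=10.40; dissipated=1.600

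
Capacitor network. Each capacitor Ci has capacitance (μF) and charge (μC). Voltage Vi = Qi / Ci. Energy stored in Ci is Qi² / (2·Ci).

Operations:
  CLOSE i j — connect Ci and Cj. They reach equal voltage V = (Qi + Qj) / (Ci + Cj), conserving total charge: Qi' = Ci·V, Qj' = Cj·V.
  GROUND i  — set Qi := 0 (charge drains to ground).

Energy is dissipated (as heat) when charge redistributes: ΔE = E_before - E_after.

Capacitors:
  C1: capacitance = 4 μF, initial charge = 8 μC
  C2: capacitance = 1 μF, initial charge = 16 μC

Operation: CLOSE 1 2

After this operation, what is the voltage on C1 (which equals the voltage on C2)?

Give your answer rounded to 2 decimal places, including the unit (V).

Initial: C1(4μF, Q=8μC, V=2.00V), C2(1μF, Q=16μC, V=16.00V)
Op 1: CLOSE 1-2: Q_total=24.00, C_total=5.00, V=4.80; Q1=19.20, Q2=4.80; dissipated=78.400

Answer: 4.80 V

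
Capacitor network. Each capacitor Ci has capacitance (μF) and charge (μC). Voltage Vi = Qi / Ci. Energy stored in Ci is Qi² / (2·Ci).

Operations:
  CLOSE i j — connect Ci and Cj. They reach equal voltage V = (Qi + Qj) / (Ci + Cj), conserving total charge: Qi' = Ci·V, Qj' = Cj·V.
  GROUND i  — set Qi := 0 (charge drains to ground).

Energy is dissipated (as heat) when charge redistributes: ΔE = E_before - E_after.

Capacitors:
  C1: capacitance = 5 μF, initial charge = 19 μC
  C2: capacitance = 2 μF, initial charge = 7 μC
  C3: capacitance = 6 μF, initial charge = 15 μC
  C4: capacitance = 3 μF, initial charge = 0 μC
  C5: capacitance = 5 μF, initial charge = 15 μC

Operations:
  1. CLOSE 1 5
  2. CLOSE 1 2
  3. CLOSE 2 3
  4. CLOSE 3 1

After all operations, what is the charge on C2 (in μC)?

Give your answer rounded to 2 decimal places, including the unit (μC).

Initial: C1(5μF, Q=19μC, V=3.80V), C2(2μF, Q=7μC, V=3.50V), C3(6μF, Q=15μC, V=2.50V), C4(3μF, Q=0μC, V=0.00V), C5(5μF, Q=15μC, V=3.00V)
Op 1: CLOSE 1-5: Q_total=34.00, C_total=10.00, V=3.40; Q1=17.00, Q5=17.00; dissipated=0.800
Op 2: CLOSE 1-2: Q_total=24.00, C_total=7.00, V=3.43; Q1=17.14, Q2=6.86; dissipated=0.007
Op 3: CLOSE 2-3: Q_total=21.86, C_total=8.00, V=2.73; Q2=5.46, Q3=16.39; dissipated=0.647
Op 4: CLOSE 3-1: Q_total=33.54, C_total=11.00, V=3.05; Q3=18.29, Q1=15.24; dissipated=0.661
Final charges: Q1=15.24, Q2=5.46, Q3=18.29, Q4=0.00, Q5=17.00

Answer: 5.46 μC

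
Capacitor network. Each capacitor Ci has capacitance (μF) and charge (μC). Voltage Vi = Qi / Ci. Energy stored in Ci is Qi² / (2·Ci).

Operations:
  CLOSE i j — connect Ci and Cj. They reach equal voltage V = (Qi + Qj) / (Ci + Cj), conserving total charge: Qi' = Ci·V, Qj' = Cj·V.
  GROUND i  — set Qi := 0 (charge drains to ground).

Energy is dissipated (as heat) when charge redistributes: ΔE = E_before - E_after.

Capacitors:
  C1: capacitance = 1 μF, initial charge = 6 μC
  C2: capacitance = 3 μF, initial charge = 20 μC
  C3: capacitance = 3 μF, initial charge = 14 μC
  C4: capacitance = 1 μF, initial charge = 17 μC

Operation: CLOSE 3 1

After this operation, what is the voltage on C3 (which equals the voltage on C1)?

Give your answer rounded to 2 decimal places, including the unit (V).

Answer: 5.00 V

Derivation:
Initial: C1(1μF, Q=6μC, V=6.00V), C2(3μF, Q=20μC, V=6.67V), C3(3μF, Q=14μC, V=4.67V), C4(1μF, Q=17μC, V=17.00V)
Op 1: CLOSE 3-1: Q_total=20.00, C_total=4.00, V=5.00; Q3=15.00, Q1=5.00; dissipated=0.667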